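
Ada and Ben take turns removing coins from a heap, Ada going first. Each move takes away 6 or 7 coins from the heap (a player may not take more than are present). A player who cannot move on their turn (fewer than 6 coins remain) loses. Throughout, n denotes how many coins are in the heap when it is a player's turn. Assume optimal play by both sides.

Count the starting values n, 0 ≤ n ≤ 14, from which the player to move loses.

8

Compute win/loss labels from the base case upward. A position with no move is L. Any other position is W if it can reach an L in one move, else L.
n=0: no move → L
n=1: no move → L
n=2: no move → L
n=3: no move → L
n=4: no move → L
n=5: no move → L
n=6: W (go to 0, an L position)
n=7: W (go to 1, an L position)
n=8: W (go to 2, an L position)
n=9: W (go to 3, an L position)
n=10: W (go to 4, an L position)
n=11: W (go to 5, an L position)
n=12: W (go to 5, an L position)
n=13: L (options 7(W), 6(W) are all W)
n=14: L (options 8(W), 7(W) are all W)
L entries with 0 ≤ n ≤ 14: n = 0, 1, 2, 3, 4, 5, 13, 14; that makes 8.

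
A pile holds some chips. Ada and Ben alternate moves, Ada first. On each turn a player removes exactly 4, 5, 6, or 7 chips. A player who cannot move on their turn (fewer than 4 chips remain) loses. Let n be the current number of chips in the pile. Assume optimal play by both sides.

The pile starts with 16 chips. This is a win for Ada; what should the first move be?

Remove 4, leaving 12.

Build the W/L table. Terminal = L. A non-terminal position is W if it has a move to some L; otherwise it is L.
n=0: no move → L
n=1: no move → L
n=2: no move → L
n=3: no move → L
n=4: can move to 0, which is L ⇒ W
n=5: can move to 1, which is L ⇒ W
n=6: can move to 2, which is L ⇒ W
n=7: can move to 3, which is L ⇒ W
n=8: can move to 3, which is L ⇒ W
n=9: can move to 3, which is L ⇒ W
n=10: can move to 3, which is L ⇒ W
n=11: moves to 7(W), 6(W), 5(W), 4(W); every one is W ⇒ L
n=12: moves to 8(W), 7(W), 6(W), 5(W); every one is W ⇒ L
n=13: moves to 9(W), 8(W), 7(W), 6(W); every one is W ⇒ L
n=14: moves to 10(W), 9(W), 8(W), 7(W); every one is W ⇒ L
n=15: can move to 11, which is L ⇒ W
n=16: can move to 12, which is L ⇒ W
From 16, the L positions reachable in one move are: 12, 11. Any move reaching one of these is winning.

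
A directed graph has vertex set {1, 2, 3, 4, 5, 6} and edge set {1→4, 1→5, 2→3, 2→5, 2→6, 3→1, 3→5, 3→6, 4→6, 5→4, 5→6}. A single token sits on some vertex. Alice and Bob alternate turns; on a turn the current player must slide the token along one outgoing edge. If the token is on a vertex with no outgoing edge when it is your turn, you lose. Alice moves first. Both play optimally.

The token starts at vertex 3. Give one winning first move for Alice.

Work bottom-up. With no move the player to move loses. Otherwise the position is W if at least one move leads to an L position for the opponent, and L if every move leads to a W.
Every edge goes from a vertex to one that appears earlier in the order 6, 4, 5, 1, 3, 2, so processing vertices in that order labels each vertex after all of its successors.
6: no outgoing edge → L
4: →6(L), so W
5: →6(L), so W
1: →5(W), 4(W) — all W, so L
3: →1(L), so W
2: →6(L), so W
From 3, the L positions reachable in one move are: 1, 6. Any move reaching one of these is winning.

Move to 1.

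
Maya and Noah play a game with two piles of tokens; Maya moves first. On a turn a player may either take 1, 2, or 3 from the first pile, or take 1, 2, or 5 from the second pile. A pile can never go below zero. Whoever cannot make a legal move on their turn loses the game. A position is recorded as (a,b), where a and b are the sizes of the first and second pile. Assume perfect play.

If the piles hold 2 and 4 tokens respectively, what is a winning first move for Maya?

Move to (1,4).

Compute win/loss labels from the base case upward. A position with no move is L. Any other position is W if it can reach an L in one move, else L.
No move ever increases a pile, so every position that can arise here has a ≤ 2 and b ≤ 4; it is enough to label the cells with 0 ≤ a ≤ 2 and 0 ≤ b ≤ 4.
Every move lowers a or b (never raises either), so fill the grid row by row in increasing a, and left to right within a row: each cell's successors are then already labelled.
      b=0  b=1  b=2  b=3  b=4
a=0:    L    W    W    L    W
a=1:    W    L    W    W    L
a=2:    W    W    L    W    W
Cells with no legal move (terminal, hence L): (0,0).
The remaining L cells, each justified by listing all of its moves:
(0,3): only reaches (0,2)(W), (0,1)(W), all W → L
(1,1): only reaches (0,1)(W), (1,0)(W), all W → L
(1,4): only reaches (0,4)(W), (1,3)(W), (1,2)(W), all W → L
(2,2): only reaches (1,2)(W), (0,2)(W), (2,1)(W), (2,0)(W), all W → L
Every other cell has at least one move into one of the L cells above, so it is W.
From (2,4), the L positions reachable in one move are: (1,4), (2,2). Any move reaching one of these is winning.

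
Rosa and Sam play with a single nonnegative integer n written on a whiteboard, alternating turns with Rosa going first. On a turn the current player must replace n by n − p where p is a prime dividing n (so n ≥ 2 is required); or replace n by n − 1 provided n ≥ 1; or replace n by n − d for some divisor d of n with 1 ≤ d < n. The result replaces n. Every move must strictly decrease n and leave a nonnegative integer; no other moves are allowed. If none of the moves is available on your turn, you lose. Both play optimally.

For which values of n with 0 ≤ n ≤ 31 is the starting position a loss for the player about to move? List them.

Work bottom-up. With no move the player to move loses. Otherwise the position is W if at least one move leads to an L position for the opponent, and L if every move leads to a W.
n=0: no move → L
n=1: can move to 0, which is L ⇒ W
n=2: can move to 0, which is L ⇒ W
n=3: can move to 0, which is L ⇒ W
n=4: moves to 2(W), 3(W); every one is W ⇒ L
n=5: can move to 0, which is L ⇒ W
n=6: can move to 4, which is L ⇒ W
n=7: can move to 0, which is L ⇒ W
n=8: can move to 4, which is L ⇒ W
n=9: moves to 6(W), 8(W); every one is W ⇒ L
n=10: can move to 9, which is L ⇒ W
n=11: can move to 0, which is L ⇒ W
n=12: can move to 9, which is L ⇒ W
n=13: can move to 0, which is L ⇒ W
n=14: moves to 7(W), 12(W), 13(W); every one is W ⇒ L
n=15: can move to 14, which is L ⇒ W
n=16: can move to 14, which is L ⇒ W
n=17: can move to 0, which is L ⇒ W
n=18: can move to 9, which is L ⇒ W
n=19: can move to 0, which is L ⇒ W
n=20: moves to 10(W), 15(W), 16(W), 18(W), 19(W); every one is W ⇒ L
n=21: can move to 14, which is L ⇒ W
n=22: can move to 20, which is L ⇒ W
n=23: can move to 0, which is L ⇒ W
n=24: can move to 20, which is L ⇒ W
n=25: can move to 20, which is L ⇒ W
n=26: moves to 13(W), 24(W), 25(W); every one is W ⇒ L
n=27: can move to 26, which is L ⇒ W
n=28: can move to 14, which is L ⇒ W
n=29: can move to 0, which is L ⇒ W
n=30: can move to 20, which is L ⇒ W
n=31: can move to 0, which is L ⇒ W
Reading off the rows marked L gives the requested list; there are 6 such values of n.

0, 4, 9, 14, 20, 26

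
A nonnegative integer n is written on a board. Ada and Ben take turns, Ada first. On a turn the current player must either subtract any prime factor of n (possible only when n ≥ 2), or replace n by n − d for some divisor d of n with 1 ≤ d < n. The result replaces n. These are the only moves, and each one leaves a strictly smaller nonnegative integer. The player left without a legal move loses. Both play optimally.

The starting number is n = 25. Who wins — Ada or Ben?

Ada wins.

Build the W/L table. Terminal = L. A non-terminal position is W if it has a move to some L; otherwise it is L.
n=0: no move → L
n=1: no move → L
n=2: can move to 0, which is L ⇒ W
n=3: can move to 0, which is L ⇒ W
n=4: moves to 2(W), 3(W); every one is W ⇒ L
n=5: can move to 0, which is L ⇒ W
n=6: can move to 4, which is L ⇒ W
n=7: can move to 0, which is L ⇒ W
n=8: can move to 4, which is L ⇒ W
n=9: moves to 6(W), 8(W); every one is W ⇒ L
n=10: can move to 9, which is L ⇒ W
n=11: can move to 0, which is L ⇒ W
n=12: can move to 9, which is L ⇒ W
n=13: can move to 0, which is L ⇒ W
n=14: moves to 7(W), 12(W), 13(W); every one is W ⇒ L
n=15: can move to 14, which is L ⇒ W
n=16: can move to 14, which is L ⇒ W
n=17: can move to 0, which is L ⇒ W
n=18: can move to 9, which is L ⇒ W
n=19: can move to 0, which is L ⇒ W
n=20: moves to 10(W), 15(W), 16(W), 18(W), 19(W); every one is W ⇒ L
n=21: can move to 14, which is L ⇒ W
n=22: can move to 20, which is L ⇒ W
n=23: can move to 0, which is L ⇒ W
n=24: can move to 20, which is L ⇒ W
n=25: can move to 20, which is L ⇒ W
The starting position 25 is W: Ada should move to 20, handing over an L position.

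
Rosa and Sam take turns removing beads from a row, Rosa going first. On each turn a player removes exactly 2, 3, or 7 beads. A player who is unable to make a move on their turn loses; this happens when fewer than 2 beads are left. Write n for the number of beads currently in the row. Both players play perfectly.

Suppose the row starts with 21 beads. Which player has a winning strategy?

Label each position W (a win for the player to move) or L (a loss). A position with no legal move is L; any other position is W exactly when some move reaches an L, and L when every move reaches a W.
n=0: no move → L
n=1: no move → L
n=2: reaches L-position 0 → W
n=3: reaches L-position 1 → W
n=4: reaches L-position 1 → W
n=5: only reaches 3(W), 2(W), all W → L
n=6: only reaches 4(W), 3(W), all W → L
n=7: reaches L-position 5 → W
n=8: reaches L-position 6 → W
n=9: reaches L-position 6 → W
n=10: only reaches 8(W), 7(W), 3(W), all W → L
n=11: only reaches 9(W), 8(W), 4(W), all W → L
n=12: reaches L-position 10 → W
n=13: reaches L-position 11 → W
n=14: reaches L-position 11 → W
n=15: only reaches 13(W), 12(W), 8(W), all W → L
n=16: only reaches 14(W), 13(W), 9(W), all W → L
n=17: reaches L-position 15 → W
n=18: reaches L-position 16 → W
n=19: reaches L-position 16 → W
n=20: only reaches 18(W), 17(W), 13(W), all W → L
n=21: only reaches 19(W), 18(W), 14(W), all W → L
Every move from 21 reaches a W position, so the mover loses.

Sam wins.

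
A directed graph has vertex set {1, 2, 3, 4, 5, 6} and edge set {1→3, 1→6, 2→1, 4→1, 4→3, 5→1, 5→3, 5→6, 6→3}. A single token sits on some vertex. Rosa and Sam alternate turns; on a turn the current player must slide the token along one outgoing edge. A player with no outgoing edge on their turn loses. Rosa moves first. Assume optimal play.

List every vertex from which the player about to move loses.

2, 3

Label each position W (a win for the player to move) or L (a loss). A position with no legal move is L; any other position is W exactly when some move reaches an L, and L when every move reaches a W.
Every edge goes from a vertex to one that appears earlier in the order 3, 6, 1, 5, 2, 4, so processing vertices in that order labels each vertex after all of its successors.
3: no outgoing edge → L
6: can move to 3, which is L ⇒ W
1: can move to 3, which is L ⇒ W
5: can move to 3, which is L ⇒ W
2: the only move is to 1(W), a W ⇒ L
4: can move to 3, which is L ⇒ W
Reading off the rows marked L gives the requested list; there are 2 such vertices.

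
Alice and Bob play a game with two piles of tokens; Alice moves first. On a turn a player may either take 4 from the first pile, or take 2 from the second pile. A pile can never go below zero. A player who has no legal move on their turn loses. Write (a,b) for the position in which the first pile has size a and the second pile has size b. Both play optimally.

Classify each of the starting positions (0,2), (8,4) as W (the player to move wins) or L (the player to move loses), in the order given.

Label each position W (a win for the player to move) or L (a loss). A position with no legal move is L; any other position is W exactly when some move reaches an L, and L when every move reaches a W.
No move ever increases a pile, so every position that can arise here has a ≤ 8 and b ≤ 4; it is enough to label the cells with 0 ≤ a ≤ 8 and 0 ≤ b ≤ 4.
Every move lowers a or b (never raises either), so fill the grid row by row in increasing a, and left to right within a row: each cell's successors are then already labelled.
      b=0  b=1  b=2  b=3  b=4
a=0:    L    L    W    W    L
a=1:    L    L    W    W    L
a=2:    L    L    W    W    L
a=3:    L    L    W    W    L
a=4:    W    W    L    L    W
a=5:    W    W    L    L    W
a=6:    W    W    L    L    W
a=7:    W    W    L    L    W
a=8:    L    L    W    W    L
Cells with no legal move (terminal, hence L): (0,0), (0,1), (1,0), (1,1), (2,0), (2,1), (3,0), (3,1).
The remaining L cells, each justified by listing all of its moves:
(0,4): only reaches (0,2)(W), which is W → L
(1,4): only reaches (1,2)(W), which is W → L
(2,4): only reaches (2,2)(W), which is W → L
(3,4): only reaches (3,2)(W), which is W → L
(4,2): only reaches (0,2)(W), (4,0)(W), all W → L
(4,3): only reaches (0,3)(W), (4,1)(W), all W → L
(5,2): only reaches (1,2)(W), (5,0)(W), all W → L
(5,3): only reaches (1,3)(W), (5,1)(W), all W → L
(6,2): only reaches (2,2)(W), (6,0)(W), all W → L
(6,3): only reaches (2,3)(W), (6,1)(W), all W → L
(7,2): only reaches (3,2)(W), (7,0)(W), all W → L
(7,3): only reaches (3,3)(W), (7,1)(W), all W → L
(8,0): only reaches (4,0)(W), which is W → L
(8,1): only reaches (4,1)(W), which is W → L
(8,4): only reaches (4,4)(W), (8,2)(W), all W → L
Every other cell has at least one move into one of the L cells above, so it is W.
(0,2): the move to (0,0) reaches an L cell, so W
(8,4): one of the L cells justified above, so L

(0,2): W, (8,4): L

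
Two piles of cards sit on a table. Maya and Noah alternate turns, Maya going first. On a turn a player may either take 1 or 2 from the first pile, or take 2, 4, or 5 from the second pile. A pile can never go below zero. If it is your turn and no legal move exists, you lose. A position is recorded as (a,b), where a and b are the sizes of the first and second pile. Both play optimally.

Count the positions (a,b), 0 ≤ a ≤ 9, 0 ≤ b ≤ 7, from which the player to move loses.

24

Compute win/loss labels from the base case upward. A position with no move is L. Any other position is W if it can reach an L in one move, else L.
Every move lowers a or b (never raises either), so fill the grid row by row in increasing a, and left to right within a row: each cell's successors are then already labelled.
      b=0  b=1  b=2  b=3  b=4  b=5  b=6  b=7
a=0:    L    L    W    W    W    W    W    L
a=1:    W    W    L    L    W    W    W    W
a=2:    W    W    W    W    L    L    W    W
a=3:    L    L    W    W    W    W    W    L
a=4:    W    W    L    L    W    W    W    W
a=5:    W    W    W    W    L    L    W    W
a=6:    L    L    W    W    W    W    W    L
a=7:    W    W    L    L    W    W    W    W
a=8:    W    W    W    W    L    L    W    W
a=9:    L    L    W    W    W    W    W    L
Cells with no legal move (terminal, hence L): (0,0), (0,1).
The remaining L cells, each justified by listing all of its moves:
(0,7): only reaches (0,5)(W), (0,3)(W), (0,2)(W), all W → L
(1,2): only reaches (0,2)(W), (1,0)(W), all W → L
(1,3): only reaches (0,3)(W), (1,1)(W), all W → L
(2,4): only reaches (1,4)(W), (0,4)(W), (2,2)(W), (2,0)(W), all W → L
(2,5): only reaches (1,5)(W), (0,5)(W), (2,3)(W), (2,1)(W), (2,0)(W), all W → L
(3,0): only reaches (2,0)(W), (1,0)(W), all W → L
(3,1): only reaches (2,1)(W), (1,1)(W), all W → L
(3,7): only reaches (2,7)(W), (1,7)(W), (3,5)(W), (3,3)(W), (3,2)(W), all W → L
(4,2): only reaches (3,2)(W), (2,2)(W), (4,0)(W), all W → L
(4,3): only reaches (3,3)(W), (2,3)(W), (4,1)(W), all W → L
(5,4): only reaches (4,4)(W), (3,4)(W), (5,2)(W), (5,0)(W), all W → L
(5,5): only reaches (4,5)(W), (3,5)(W), (5,3)(W), (5,1)(W), (5,0)(W), all W → L
(6,0): only reaches (5,0)(W), (4,0)(W), all W → L
(6,1): only reaches (5,1)(W), (4,1)(W), all W → L
(6,7): only reaches (5,7)(W), (4,7)(W), (6,5)(W), (6,3)(W), (6,2)(W), all W → L
(7,2): only reaches (6,2)(W), (5,2)(W), (7,0)(W), all W → L
(7,3): only reaches (6,3)(W), (5,3)(W), (7,1)(W), all W → L
(8,4): only reaches (7,4)(W), (6,4)(W), (8,2)(W), (8,0)(W), all W → L
(8,5): only reaches (7,5)(W), (6,5)(W), (8,3)(W), (8,1)(W), (8,0)(W), all W → L
(9,0): only reaches (8,0)(W), (7,0)(W), all W → L
(9,1): only reaches (8,1)(W), (7,1)(W), all W → L
(9,7): only reaches (8,7)(W), (7,7)(W), (9,5)(W), (9,3)(W), (9,2)(W), all W → L
Every other cell has at least one move into one of the L cells above, so it is W.
L cells per row: a=0: 3, a=1: 2, a=2: 2, a=3: 3, a=4: 2, a=5: 2, a=6: 3, a=7: 2, a=8: 2, a=9: 3; total 24.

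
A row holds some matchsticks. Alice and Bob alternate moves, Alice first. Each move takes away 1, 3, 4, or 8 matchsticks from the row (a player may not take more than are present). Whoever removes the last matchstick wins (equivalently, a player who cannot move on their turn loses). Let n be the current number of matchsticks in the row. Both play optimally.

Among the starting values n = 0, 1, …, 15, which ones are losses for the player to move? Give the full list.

0, 2, 7, 9, 14

Build the W/L table. Terminal = L. A non-terminal position is W if it has a move to some L; otherwise it is L.
n=0: no move → L
n=1: →0(L), so W
n=2: →1(W) only, which is W, so L
n=3: →2(L), so W
n=4: →0(L), so W
n=5: →2(L), so W
n=6: →2(L), so W
n=7: →6(W), 4(W), 3(W) — all W, so L
n=8: →7(L), so W
n=9: →8(W), 6(W), 5(W), 1(W) — all W, so L
n=10: →9(L), so W
n=11: →7(L), so W
n=12: →9(L), so W
n=13: →9(L), so W
n=14: →13(W), 11(W), 10(W), 6(W) — all W, so L
n=15: →14(L), so W
The losing starting values of n are exactly the entries labelled L in this table (5 of them).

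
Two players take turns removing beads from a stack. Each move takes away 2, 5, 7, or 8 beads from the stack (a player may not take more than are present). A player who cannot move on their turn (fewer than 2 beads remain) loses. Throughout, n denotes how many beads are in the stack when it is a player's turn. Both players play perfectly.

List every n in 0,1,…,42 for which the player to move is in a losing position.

Positions with no move are L. A position that does have a move is losing for the player to move precisely when every available move leads to a winning position for the opponent. Fill in the labels:
n=0: no move → L
n=1: no move → L
n=2: →0(L), so W
n=3: →1(L), so W
n=4: →2(W) only, which is W, so L
n=5: →0(L), so W
n=6: →4(L), so W
n=7: →0(L), so W
n=8: →1(L), so W
n=9: →4(L), so W
n=10: →8(W), 5(W), 3(W), 2(W) — all W, so L
n=11: →4(L), so W
n=12: →10(L), so W
n=13: →11(W), 8(W), 6(W), 5(W) — all W, so L
n=14: →12(W), 9(W), 7(W), 6(W) — all W, so L
n=15: →13(L), so W
n=16: →14(L), so W
n=17: →10(L), so W
n=18: →13(L), so W
n=19: →14(L), so W
n=20: →13(L), so W
n=21: →14(L), so W
n=22: →14(L), so W
n=23: →21(W), 18(W), 16(W), 15(W) — all W, so L
n=24: →22(W), 19(W), 17(W), 16(W) — all W, so L
n=25: →23(L), so W
n=26: →24(L), so W
n=27: →25(W), 22(W), 20(W), 19(W) — all W, so L
n=28: →23(L), so W
n=29: →27(L), so W
n=30: →23(L), so W
n=31: →24(L), so W
n=32: →27(L), so W
n=33: →31(W), 28(W), 26(W), 25(W) — all W, so L
n=34: →27(L), so W
n=35: →33(L), so W
n=36: →34(W), 31(W), 29(W), 28(W) — all W, so L
n=37: →35(W), 32(W), 30(W), 29(W) — all W, so L
n=38: →36(L), so W
n=39: →37(L), so W
n=40: →33(L), so W
n=41: →36(L), so W
n=42: →37(L), so W
The losing starting values of n are exactly the entries labelled L in this table (12 of them).

0, 1, 4, 10, 13, 14, 23, 24, 27, 33, 36, 37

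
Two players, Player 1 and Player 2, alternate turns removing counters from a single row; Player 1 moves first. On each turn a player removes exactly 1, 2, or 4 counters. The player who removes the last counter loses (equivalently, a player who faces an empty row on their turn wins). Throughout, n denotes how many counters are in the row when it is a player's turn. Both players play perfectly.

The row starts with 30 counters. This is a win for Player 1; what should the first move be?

Remove 2, leaving 28.

Classify positions by backward induction: terminal positions (no move available) are W. From any other position, the mover wins iff some move reaches an L.
n=0: no move; the opponent has just taken the last counter and therefore loses → W
n=1: →0(W) only, which is W, so L
n=2: →1(L), so W
n=3: →1(L), so W
n=4: →3(W), 2(W), 0(W) — all W, so L
n=5: →4(L), so W
n=6: →4(L), so W
n=7: →6(W), 5(W), 3(W) — all W, so L
n=8: →7(L), so W
n=9: →7(L), so W
n=10: →9(W), 8(W), 6(W) — all W, so L
n=11: →10(L), so W
n=12: →10(L), so W
n=13: →12(W), 11(W), 9(W) — all W, so L
n=14: →13(L), so W
n=15: →13(L), so W
n=16: →15(W), 14(W), 12(W) — all W, so L
n=17: →16(L), so W
n=18: →16(L), so W
n=19: →18(W), 17(W), 15(W) — all W, so L
n=20: →19(L), so W
n=21: →19(L), so W
n=22: →21(W), 20(W), 18(W) — all W, so L
n=23: →22(L), so W
n=24: →22(L), so W
n=25: →24(W), 23(W), 21(W) — all W, so L
n=26: →25(L), so W
n=27: →25(L), so W
n=28: →27(W), 26(W), 24(W) — all W, so L
n=29: →28(L), so W
n=30: →28(L), so W
From 30, the L positions reachable in one move are: 28.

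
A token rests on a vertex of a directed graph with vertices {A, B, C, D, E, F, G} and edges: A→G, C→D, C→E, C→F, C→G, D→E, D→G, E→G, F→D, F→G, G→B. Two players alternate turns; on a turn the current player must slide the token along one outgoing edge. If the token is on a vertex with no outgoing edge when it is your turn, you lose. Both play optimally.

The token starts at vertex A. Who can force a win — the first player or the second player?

The second player wins.

Use the standard recursion: the mover loses at a terminal position; elsewhere, the mover wins exactly when some move hands the opponent an L position.
Every edge goes from a vertex to one that appears earlier in the order B, G, E, D, F, A, C, so processing vertices in that order labels each vertex after all of its successors.
B: no outgoing edge → L
G: reaches L-position B → W
E: only reaches G(W), which is W → L
D: reaches L-position E → W
F: only reaches D(W), G(W), all W → L
A: only reaches G(W), which is W → L
C: reaches L-position F → W
The starting position A is L: whatever the player to move does, the opponent receives a W position.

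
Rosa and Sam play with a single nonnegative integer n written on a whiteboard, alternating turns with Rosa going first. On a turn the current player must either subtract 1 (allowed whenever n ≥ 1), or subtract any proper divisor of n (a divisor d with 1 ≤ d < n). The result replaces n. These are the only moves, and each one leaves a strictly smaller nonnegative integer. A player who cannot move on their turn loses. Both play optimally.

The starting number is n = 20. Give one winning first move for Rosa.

Move to 15.

Work bottom-up. With no move the player to move loses. Otherwise the position is W if at least one move leads to an L position for the opponent, and L if every move leads to a W.
n=0: no move → L
n=1: reaches L-position 0 → W
n=2: only reaches 1(W), which is W → L
n=3: reaches L-position 2 → W
n=4: reaches L-position 2 → W
n=5: only reaches 4(W), which is W → L
n=6: reaches L-position 5 → W
n=7: only reaches 6(W), which is W → L
n=8: reaches L-position 7 → W
n=9: only reaches 6(W), 8(W), all W → L
n=10: reaches L-position 5 → W
n=11: only reaches 10(W), which is W → L
n=12: reaches L-position 9 → W
n=13: only reaches 12(W), which is W → L
n=14: reaches L-position 7 → W
n=15: only reaches 10(W), 12(W), 14(W), all W → L
n=16: reaches L-position 15 → W
n=17: only reaches 16(W), which is W → L
n=18: reaches L-position 9 → W
n=19: only reaches 18(W), which is W → L
n=20: reaches L-position 15 → W
From 20, the L positions reachable in one move are: 15, 19. Any move reaching one of these is winning.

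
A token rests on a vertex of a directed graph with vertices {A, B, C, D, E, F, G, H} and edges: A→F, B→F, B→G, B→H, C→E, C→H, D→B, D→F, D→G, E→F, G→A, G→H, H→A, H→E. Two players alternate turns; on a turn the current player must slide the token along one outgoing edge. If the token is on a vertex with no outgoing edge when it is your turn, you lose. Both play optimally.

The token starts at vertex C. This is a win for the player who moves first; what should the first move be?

Move to H.

Use the standard recursion: the mover loses at a terminal position; elsewhere, the mover wins exactly when some move hands the opponent an L position.
Every edge goes from a vertex to one that appears earlier in the order F, A, E, H, G, B, C, D, so processing vertices in that order labels each vertex after all of its successors.
F: no outgoing edge → L
A: can move to F, which is L ⇒ W
E: can move to F, which is L ⇒ W
H: moves to E(W), A(W); every one is W ⇒ L
G: can move to H, which is L ⇒ W
B: can move to H, which is L ⇒ W
C: can move to H, which is L ⇒ W
D: can move to F, which is L ⇒ W
From C, the L positions reachable in one move are: H.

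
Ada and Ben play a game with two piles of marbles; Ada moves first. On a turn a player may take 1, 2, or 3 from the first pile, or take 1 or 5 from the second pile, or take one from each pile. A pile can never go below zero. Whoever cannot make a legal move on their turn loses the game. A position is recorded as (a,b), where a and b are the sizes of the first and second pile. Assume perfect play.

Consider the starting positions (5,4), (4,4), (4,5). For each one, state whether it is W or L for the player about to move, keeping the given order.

(5,4): W, (4,4): L, (4,5): W

Build the W/L table. Terminal = L. A non-terminal position is W if it has a move to some L; otherwise it is L.
No move ever increases a pile, so every position that can arise here has a ≤ 5 and b ≤ 5; it is enough to label the cells with 0 ≤ a ≤ 5 and 0 ≤ b ≤ 5.
Every move lowers a or b (never raises either), so fill the grid row by row in increasing a, and left to right within a row: each cell's successors are then already labelled.
      b=0  b=1  b=2  b=3  b=4  b=5
a=0:    L    W    L    W    L    W
a=1:    W    W    W    W    W    W
a=2:    W    L    W    L    W    L
a=3:    W    W    W    W    W    W
a=4:    L    W    L    W    L    W
a=5:    W    W    W    W    W    W
Cells with no legal move (terminal, hence L): (0,0).
The remaining L cells, each justified by listing all of its moves:
(0,2): the only move is to (0,1)(W), a W ⇒ L
(0,4): the only move is to (0,3)(W), a W ⇒ L
(2,1): moves to (1,1)(W), (0,1)(W), (2,0)(W), (1,0)(W); every one is W ⇒ L
(2,3): moves to (1,3)(W), (0,3)(W), (2,2)(W), (1,2)(W); every one is W ⇒ L
(2,5): moves to (1,5)(W), (0,5)(W), (2,4)(W), (2,0)(W), (1,4)(W); every one is W ⇒ L
(4,0): moves to (3,0)(W), (2,0)(W), (1,0)(W); every one is W ⇒ L
(4,2): moves to (3,2)(W), (2,2)(W), (1,2)(W), (4,1)(W), (3,1)(W); every one is W ⇒ L
(4,4): moves to (3,4)(W), (2,4)(W), (1,4)(W), (4,3)(W), (3,3)(W); every one is W ⇒ L
Every other cell has at least one move into one of the L cells above, so it is W.
(5,4): the move to (4,4) reaches an L cell, so W
(4,4): one of the L cells justified above, so L
(4,5): the move to (2,5) reaches an L cell, so W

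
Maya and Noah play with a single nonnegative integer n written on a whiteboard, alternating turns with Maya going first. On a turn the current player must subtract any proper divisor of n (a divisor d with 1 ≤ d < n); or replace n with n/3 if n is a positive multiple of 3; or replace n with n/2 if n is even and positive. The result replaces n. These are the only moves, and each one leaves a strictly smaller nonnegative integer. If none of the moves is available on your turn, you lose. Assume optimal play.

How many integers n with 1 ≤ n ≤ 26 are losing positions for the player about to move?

11

Classify positions by backward induction: terminal positions (no move available) are L. From any other position, the mover wins iff some move reaches an L.
n=0: no move → L
n=1: no move → L
n=2: W (go to 1, an L position)
n=3: W (go to 1, an L position)
n=4: L (options 2(W), 3(W) are all W)
n=5: W (go to 4, an L position)
n=6: W (go to 4, an L position)
n=7: L (sole option 6(W) is W)
n=8: W (go to 4, an L position)
n=9: L (options 3(W), 6(W), 8(W) are all W)
n=10: W (go to 9, an L position)
n=11: L (sole option 10(W) is W)
n=12: W (go to 4, an L position)
n=13: L (sole option 12(W) is W)
n=14: W (go to 7, an L position)
n=15: L (options 5(W), 10(W), 12(W), 14(W) are all W)
n=16: W (go to 15, an L position)
n=17: L (sole option 16(W) is W)
n=18: W (go to 9, an L position)
n=19: L (sole option 18(W) is W)
n=20: W (go to 15, an L position)
n=21: W (go to 7, an L position)
n=22: W (go to 11, an L position)
n=23: L (sole option 22(W) is W)
n=24: W (go to 23, an L position)
n=25: L (options 20(W), 24(W) are all W)
n=26: W (go to 13, an L position)
L entries with 1 ≤ n ≤ 26 (n=0 is outside the asked range and is not counted): n = 1, 4, 7, 9, 11, 13, 15, 17, 19, 23, 25; that makes 11.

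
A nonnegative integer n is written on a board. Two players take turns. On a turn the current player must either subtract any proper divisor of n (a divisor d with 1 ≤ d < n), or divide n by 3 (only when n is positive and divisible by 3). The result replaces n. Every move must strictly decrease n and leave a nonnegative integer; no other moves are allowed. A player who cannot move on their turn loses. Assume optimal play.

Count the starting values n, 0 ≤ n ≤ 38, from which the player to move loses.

Classify positions by backward induction: terminal positions (no move available) are L. From any other position, the mover wins iff some move reaches an L.
n=0: no move → L
n=1: no move → L
n=2: reaches L-position 1 → W
n=3: reaches L-position 1 → W
n=4: only reaches 2(W), 3(W), all W → L
n=5: reaches L-position 4 → W
n=6: reaches L-position 4 → W
n=7: only reaches 6(W), which is W → L
n=8: reaches L-position 4 → W
n=9: only reaches 3(W), 6(W), 8(W), all W → L
n=10: reaches L-position 9 → W
n=11: only reaches 10(W), which is W → L
n=12: reaches L-position 4 → W
n=13: only reaches 12(W), which is W → L
n=14: reaches L-position 7 → W
n=15: only reaches 5(W), 10(W), 12(W), 14(W), all W → L
n=16: reaches L-position 15 → W
n=17: only reaches 16(W), which is W → L
n=18: reaches L-position 9 → W
n=19: only reaches 18(W), which is W → L
n=20: reaches L-position 15 → W
n=21: reaches L-position 7 → W
n=22: reaches L-position 11 → W
n=23: only reaches 22(W), which is W → L
n=24: reaches L-position 23 → W
n=25: only reaches 20(W), 24(W), all W → L
n=26: reaches L-position 13 → W
n=27: reaches L-position 9 → W
n=28: only reaches 14(W), 21(W), 24(W), 26(W), 27(W), all W → L
n=29: reaches L-position 28 → W
n=30: reaches L-position 15 → W
n=31: only reaches 30(W), which is W → L
n=32: reaches L-position 28 → W
n=33: reaches L-position 11 → W
n=34: reaches L-position 17 → W
n=35: reaches L-position 28 → W
n=36: only reaches 12(W), 18(W), 24(W), 27(W), 30(W), 32(W), 33(W), 34(W), 35(W), all W → L
n=37: reaches L-position 36 → W
n=38: reaches L-position 19 → W
L entries with 0 ≤ n ≤ 38: n = 0, 1, 4, 7, 9, 11, 13, 15, 17, 19, 23, 25, 28, 31, 36; that makes 15.

15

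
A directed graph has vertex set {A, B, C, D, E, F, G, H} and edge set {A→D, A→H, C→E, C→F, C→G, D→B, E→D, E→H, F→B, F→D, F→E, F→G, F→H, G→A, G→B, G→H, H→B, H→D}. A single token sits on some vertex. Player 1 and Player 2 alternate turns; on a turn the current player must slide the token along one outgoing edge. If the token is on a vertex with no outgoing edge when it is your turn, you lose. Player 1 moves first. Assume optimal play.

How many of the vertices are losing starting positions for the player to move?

Build the W/L table. Terminal = L. A non-terminal position is W if it has a move to some L; otherwise it is L.
Every edge goes from a vertex to one that appears earlier in the order B, D, H, A, E, G, F, C, so processing vertices in that order labels each vertex after all of its successors.
B: no outgoing edge → L
D: →B(L), so W
H: →B(L), so W
A: →H(W), D(W) — all W, so L
E: →H(W), D(W) — all W, so L
G: →A(L), so W
F: →E(L), so W
C: →E(L), so W
The L vertices are A, B, E; that is 3 in all.

3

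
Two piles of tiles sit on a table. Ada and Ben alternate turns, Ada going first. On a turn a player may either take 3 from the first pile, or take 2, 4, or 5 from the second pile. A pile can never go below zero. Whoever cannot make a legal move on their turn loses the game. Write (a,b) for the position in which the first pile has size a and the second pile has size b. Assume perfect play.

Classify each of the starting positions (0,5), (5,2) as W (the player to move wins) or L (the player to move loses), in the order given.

(0,5): W, (5,2): L

Use the standard recursion: the mover loses at a terminal position; elsewhere, the mover wins exactly when some move hands the opponent an L position.
No move ever increases a pile, so every position that can arise here has a ≤ 5 and b ≤ 5; it is enough to label the cells with 0 ≤ a ≤ 5 and 0 ≤ b ≤ 5.
Every move lowers a or b (never raises either), so fill the grid row by row in increasing a, and left to right within a row: each cell's successors are then already labelled.
      b=0  b=1  b=2  b=3  b=4  b=5
a=0:    L    L    W    W    W    W
a=1:    L    L    W    W    W    W
a=2:    L    L    W    W    W    W
a=3:    W    W    L    L    W    W
a=4:    W    W    L    L    W    W
a=5:    W    W    L    L    W    W
Cells with no legal move (terminal, hence L): (0,0), (0,1), (1,0), (1,1), (2,0), (2,1).
The remaining L cells, each justified by listing all of its moves:
(3,2): L (options (0,2)(W), (3,0)(W) are all W)
(3,3): L (options (0,3)(W), (3,1)(W) are all W)
(4,2): L (options (1,2)(W), (4,0)(W) are all W)
(4,3): L (options (1,3)(W), (4,1)(W) are all W)
(5,2): L (options (2,2)(W), (5,0)(W) are all W)
(5,3): L (options (2,3)(W), (5,1)(W) are all W)
Every other cell has at least one move into one of the L cells above, so it is W.
(0,5): the move to (0,1) reaches an L cell, so W
(5,2): one of the L cells justified above, so L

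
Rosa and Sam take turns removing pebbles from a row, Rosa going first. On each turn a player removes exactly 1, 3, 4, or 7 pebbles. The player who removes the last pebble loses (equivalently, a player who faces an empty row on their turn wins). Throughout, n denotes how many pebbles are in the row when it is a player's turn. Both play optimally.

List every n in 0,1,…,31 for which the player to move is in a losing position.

Compute win/loss labels from the base case upward. A position with no move is W. Any other position is W if it can reach an L in one move, else L.
n=0: no move; the opponent has just taken the last pebble and therefore loses → W
n=1: →0(W) only, which is W, so L
n=2: →1(L), so W
n=3: →2(W), 0(W) — all W, so L
n=4: →3(L), so W
n=5: →1(L), so W
n=6: →3(L), so W
n=7: →3(L), so W
n=8: →1(L), so W
n=9: →8(W), 6(W), 5(W), 2(W) — all W, so L
n=10: →9(L), so W
n=11: →10(W), 8(W), 7(W), 4(W) — all W, so L
n=12: →11(L), so W
n=13: →9(L), so W
n=14: →11(L), so W
n=15: →11(L), so W
n=16: →9(L), so W
n=17: →16(W), 14(W), 13(W), 10(W) — all W, so L
n=18: →17(L), so W
n=19: →18(W), 16(W), 15(W), 12(W) — all W, so L
n=20: →19(L), so W
n=21: →17(L), so W
n=22: →19(L), so W
n=23: →19(L), so W
n=24: →17(L), so W
n=25: →24(W), 22(W), 21(W), 18(W) — all W, so L
n=26: →25(L), so W
n=27: →26(W), 24(W), 23(W), 20(W) — all W, so L
n=28: →27(L), so W
n=29: →25(L), so W
n=30: →27(L), so W
n=31: →27(L), so W
The losing starting values of n are exactly the entries labelled L in this table (8 of them).

1, 3, 9, 11, 17, 19, 25, 27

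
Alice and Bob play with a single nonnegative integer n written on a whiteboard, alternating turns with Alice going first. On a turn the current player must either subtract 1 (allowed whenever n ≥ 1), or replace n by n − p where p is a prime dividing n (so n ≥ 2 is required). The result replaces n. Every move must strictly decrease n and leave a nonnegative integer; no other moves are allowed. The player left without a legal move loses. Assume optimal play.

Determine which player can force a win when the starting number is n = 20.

Classify positions by backward induction: terminal positions (no move available) are L. From any other position, the mover wins iff some move reaches an L.
n=0: no move → L
n=1: can move to 0, which is L ⇒ W
n=2: can move to 0, which is L ⇒ W
n=3: can move to 0, which is L ⇒ W
n=4: moves to 2(W), 3(W); every one is W ⇒ L
n=5: can move to 0, which is L ⇒ W
n=6: can move to 4, which is L ⇒ W
n=7: can move to 0, which is L ⇒ W
n=8: moves to 6(W), 7(W); every one is W ⇒ L
n=9: can move to 8, which is L ⇒ W
n=10: can move to 8, which is L ⇒ W
n=11: can move to 0, which is L ⇒ W
n=12: moves to 9(W), 10(W), 11(W); every one is W ⇒ L
n=13: can move to 0, which is L ⇒ W
n=14: can move to 12, which is L ⇒ W
n=15: can move to 12, which is L ⇒ W
n=16: moves to 14(W), 15(W); every one is W ⇒ L
n=17: can move to 0, which is L ⇒ W
n=18: can move to 16, which is L ⇒ W
n=19: can move to 0, which is L ⇒ W
n=20: moves to 15(W), 18(W), 19(W); every one is W ⇒ L
The starting position 20 is L: whatever Alice does, the opponent receives a W position.

Bob wins.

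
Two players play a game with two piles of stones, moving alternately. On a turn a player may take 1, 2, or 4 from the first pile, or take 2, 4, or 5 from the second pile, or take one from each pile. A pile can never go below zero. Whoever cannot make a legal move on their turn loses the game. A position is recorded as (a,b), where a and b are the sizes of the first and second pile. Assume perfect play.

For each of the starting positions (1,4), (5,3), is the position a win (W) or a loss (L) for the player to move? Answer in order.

Use the standard recursion: the mover loses at a terminal position; elsewhere, the mover wins exactly when some move hands the opponent an L position.
No move ever increases a pile, so every position that can arise here has a ≤ 5 and b ≤ 4; it is enough to label the cells with 0 ≤ a ≤ 5 and 0 ≤ b ≤ 4.
Every move lowers a or b (never raises either), so fill the grid row by row in increasing a, and left to right within a row: each cell's successors are then already labelled.
      b=0  b=1  b=2  b=3  b=4
a=0:    L    L    W    W    W
a=1:    W    W    W    L    L
a=2:    W    W    L    W    W
a=3:    L    L    W    W    W
a=4:    W    W    W    L    L
a=5:    W    W    L    W    W
Cells with no legal move (terminal, hence L): (0,0), (0,1).
The remaining L cells, each justified by listing all of its moves:
(1,3): moves to (0,3)(W), (1,1)(W), (0,2)(W); every one is W ⇒ L
(1,4): moves to (0,4)(W), (1,2)(W), (1,0)(W), (0,3)(W); every one is W ⇒ L
(2,2): moves to (1,2)(W), (0,2)(W), (2,0)(W), (1,1)(W); every one is W ⇒ L
(3,0): moves to (2,0)(W), (1,0)(W); every one is W ⇒ L
(3,1): moves to (2,1)(W), (1,1)(W), (2,0)(W); every one is W ⇒ L
(4,3): moves to (3,3)(W), (2,3)(W), (0,3)(W), (4,1)(W), (3,2)(W); every one is W ⇒ L
(4,4): moves to (3,4)(W), (2,4)(W), (0,4)(W), (4,2)(W), (4,0)(W), (3,3)(W); every one is W ⇒ L
(5,2): moves to (4,2)(W), (3,2)(W), (1,2)(W), (5,0)(W), (4,1)(W); every one is W ⇒ L
Every other cell has at least one move into one of the L cells above, so it is W.
(1,4): one of the L cells justified above, so L
(5,3): the move to (4,3) reaches an L cell, so W

(1,4): L, (5,3): W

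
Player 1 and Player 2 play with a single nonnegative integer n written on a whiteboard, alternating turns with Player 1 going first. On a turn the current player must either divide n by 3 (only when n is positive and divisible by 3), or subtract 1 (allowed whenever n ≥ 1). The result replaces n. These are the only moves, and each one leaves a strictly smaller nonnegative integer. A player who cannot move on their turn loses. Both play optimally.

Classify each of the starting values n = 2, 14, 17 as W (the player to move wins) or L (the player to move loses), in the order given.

2: L, 14: W, 17: L

Compute win/loss labels from the base case upward. A position with no move is L. Any other position is W if it can reach an L in one move, else L.
n=0: no move → L
n=1: W (go to 0, an L position)
n=2: L (sole option 1(W) is W)
n=3: W (go to 2, an L position)
n=4: L (sole option 3(W) is W)
n=5: W (go to 4, an L position)
n=6: W (go to 2, an L position)
n=7: L (sole option 6(W) is W)
n=8: W (go to 7, an L position)
n=9: L (options 3(W), 8(W) are all W)
n=10: W (go to 9, an L position)
n=11: L (sole option 10(W) is W)
n=12: W (go to 4, an L position)
n=13: L (sole option 12(W) is W)
n=14: W (go to 13, an L position)
n=15: L (options 5(W), 14(W) are all W)
n=16: W (go to 15, an L position)
n=17: L (sole option 16(W) is W)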